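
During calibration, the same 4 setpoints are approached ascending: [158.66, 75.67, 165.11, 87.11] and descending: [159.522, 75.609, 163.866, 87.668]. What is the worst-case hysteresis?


|158.66 - 159.522| = 0.8620
|75.67 - 75.609| = 0.0610
|165.11 - 163.866| = 1.2440
|87.11 - 87.668| = 0.5580
hysteresis = max(diffs) = 1.2440

1.2440


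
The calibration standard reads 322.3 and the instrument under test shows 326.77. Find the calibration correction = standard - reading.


Correction = standard - reading
= 322.3 - 326.77
= -4.4700

-4.4700


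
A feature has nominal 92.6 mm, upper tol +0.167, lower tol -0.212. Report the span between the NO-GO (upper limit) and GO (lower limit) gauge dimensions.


GO = nominal - lower_tol (smallest hole = maximum material condition)
GO = 92.6 - 0.212 = 92.388
NO-GO = nominal + upper_tol (largest hole = least material condition)
NO-GO = 92.6 + 0.167 = 92.767
spread = NO-GO - GO = 92.767 - 92.388 = 0.3790

0.3790


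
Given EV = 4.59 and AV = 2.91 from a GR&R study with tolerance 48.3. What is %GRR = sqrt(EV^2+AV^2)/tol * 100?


GRR = sqrt(EV^2 + AV^2) = sqrt(4.59^2 + 2.91^2) = 5.4347217
%GRR = GRR / tol * 100 = 5.4347217 / 48.3 * 100
%GRR = 11.2520

11.2520


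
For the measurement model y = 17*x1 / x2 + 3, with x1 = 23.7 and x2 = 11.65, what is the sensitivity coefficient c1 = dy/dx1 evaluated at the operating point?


y = 17*x1 / x2 + 3
dy/dx1 = 17/x2
Evaluate at x2 = 11.65: c1 = 17 / 11.65
c1 = 1.4592

1.4592


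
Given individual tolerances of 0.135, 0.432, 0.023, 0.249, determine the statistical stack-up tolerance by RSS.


RSS = sqrt(0.135^2 + 0.432^2 + 0.023^2 + 0.249^2)
= sqrt(0.267379)
= 0.5171

0.5171


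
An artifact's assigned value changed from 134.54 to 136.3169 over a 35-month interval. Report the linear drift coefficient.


rate = (v2 - v1) / months
= (136.3169 - 134.54) / 35
= 1.7769 / 35
= 0.0508

0.0508


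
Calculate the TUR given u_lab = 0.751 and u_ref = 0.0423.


TUR = u_lab / u_ref
= 0.751 / 0.0423
= 17.7541

17.7541


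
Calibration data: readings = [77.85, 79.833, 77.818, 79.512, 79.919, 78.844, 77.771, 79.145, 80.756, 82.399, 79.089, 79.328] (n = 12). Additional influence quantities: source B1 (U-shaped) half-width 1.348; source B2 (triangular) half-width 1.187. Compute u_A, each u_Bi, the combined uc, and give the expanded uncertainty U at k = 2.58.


mean = (77.85 + 79.833 + 77.818 + 79.512 + 79.919 + 78.844 + 77.771 + 79.145 + 80.756 + 82.399 + 79.089 + 79.328) / 12 = 79.35533333
s = sqrt(sum((x - mean)^2)/(n-1)) = 1.3250427
u_A = s / sqrt(n) = 1.3250427 / sqrt(12) = 0.38250688
u_B1 = 1.348 / sqrt(2) = 0.95317994
u_B2 = 1.187 / sqrt(6) = 0.48459072
uc = sqrt(0.38250688^2 + 0.95317994^2 + 0.48459072^2) = 1.1356459
U = k * uc = 2.58 * 1.1356459
U = 2.9300

2.9300


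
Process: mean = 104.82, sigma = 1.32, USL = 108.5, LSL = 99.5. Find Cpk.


Cpu = (USL - mean) / (3*sigma) = (108.5 - 104.82) / (3*1.32) = 0.9293
Cpl = (mean - LSL) / (3*sigma) = (104.82 - 99.5) / (3*1.32) = 1.3434
Cpk = min(Cpu, Cpl) = 0.9293

0.9293


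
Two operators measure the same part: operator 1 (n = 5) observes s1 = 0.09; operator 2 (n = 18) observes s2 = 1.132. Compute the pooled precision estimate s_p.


s_p = sqrt(((n1-1)*s1^2 + (n2-1)*s2^2) / (n1+n2-2))
numerator = (5-1)*0.09^2 + (18-1)*1.132^2 = 0.0324 + 21.784208 = 21.816608
denominator = 5 + 18 - 2 = 21
s_p^2 = 21.816608 / 21 = 1.0388861
s_p = sqrt(1.0388861) = 1.0193

1.0193


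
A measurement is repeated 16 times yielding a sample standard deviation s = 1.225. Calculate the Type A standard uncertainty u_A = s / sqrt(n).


u_A = s / sqrt(n)
u_A = 1.225 / sqrt(16)
u_A = 1.225 / 4
u_A = 0.3063

0.3063


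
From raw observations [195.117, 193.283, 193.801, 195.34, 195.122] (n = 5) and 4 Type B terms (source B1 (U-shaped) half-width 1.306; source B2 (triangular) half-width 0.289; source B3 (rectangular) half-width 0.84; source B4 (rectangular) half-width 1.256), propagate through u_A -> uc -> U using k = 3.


mean = (195.117 + 193.283 + 193.801 + 195.34 + 195.122) / 5 = 194.5326
s = sqrt(sum((x - mean)^2)/(n-1)) = 0.92703144
u_A = s / sqrt(n) = 0.92703144 / sqrt(5) = 0.41458106
u_B1 = 1.306 / sqrt(2) = 0.92348146
u_B2 = 0.289 / sqrt(6) = 0.11798376
u_B3 = 0.84 / sqrt(3) = 0.48497423
u_B4 = 1.256 / sqrt(3) = 0.72515194
uc = sqrt(0.41458106^2 + 0.92348146^2 + 0.11798376^2 + 0.48497423^2 + 0.72515194^2) = 1.3415144
U = k * uc = 3 * 1.3415144
U = 4.0245

4.0245


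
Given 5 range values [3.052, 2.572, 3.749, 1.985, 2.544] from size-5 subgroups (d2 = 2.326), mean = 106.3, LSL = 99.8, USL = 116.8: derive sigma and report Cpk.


R_bar = (3.052 + 2.572 + 3.749 + 1.985 + 2.544) / 5 = 2.7804
sigma = R_bar / d2 = 2.7804 / 2.326 = 1.1953568
Cp = (USL - LSL)/(6*sigma) = (116.8 - 99.8)/(6*1.1953568) = 2.3703
Cpu = (116.8 - 106.3)/(3*1.1953568) = 2.9280
Cpl = (106.3 - 99.8)/(3*1.1953568) = 1.8126
Cpk = min(Cpu, Cpl) = 1.8126

1.8126


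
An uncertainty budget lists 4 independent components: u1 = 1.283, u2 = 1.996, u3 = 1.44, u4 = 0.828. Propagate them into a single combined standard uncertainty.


uc = sqrt(1.283^2 + 1.996^2 + 1.44^2 + 0.828^2)
uc = sqrt(8.389289)
uc = 2.8964

2.8964


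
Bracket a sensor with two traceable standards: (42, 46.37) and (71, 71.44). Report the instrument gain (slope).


slope = (y2 - y1) / (x2 - x1)
= (71.44 - 46.37) / (71 - 42)
= 25.0700 / 29
= 0.8645

0.8645


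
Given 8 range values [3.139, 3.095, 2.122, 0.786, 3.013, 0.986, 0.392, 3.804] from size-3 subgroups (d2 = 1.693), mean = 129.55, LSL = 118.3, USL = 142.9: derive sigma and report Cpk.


R_bar = (3.139 + 3.095 + 2.122 + 0.786 + 3.013 + 0.986 + 0.392 + 3.804) / 8 = 2.167125
sigma = R_bar / d2 = 2.167125 / 1.693 = 1.2800502
Cp = (USL - LSL)/(6*sigma) = (142.9 - 118.3)/(6*1.2800502) = 3.2030
Cpu = (142.9 - 129.55)/(3*1.2800502) = 3.4764
Cpl = (129.55 - 118.3)/(3*1.2800502) = 2.9296
Cpk = min(Cpu, Cpl) = 2.9296

2.9296


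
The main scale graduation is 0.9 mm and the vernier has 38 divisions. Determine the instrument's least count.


LC = MSD / n_div
= 0.9 / 38
= 0.0237

0.0237


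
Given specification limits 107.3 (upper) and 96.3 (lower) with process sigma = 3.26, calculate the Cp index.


Cp = (USL - LSL) / (6 * sigma)
= (107.3 - 96.3) / (6 * 3.26)
= 11.0000 / 19.5600
= 0.5624

0.5624


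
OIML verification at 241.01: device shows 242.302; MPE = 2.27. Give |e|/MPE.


e = indication - reference = 242.302 - 241.01 = 1.2920
|e| = 1.2920
ratio = |e| / MPE = 1.2920 / 2.27
ratio = 0.5692

0.5692


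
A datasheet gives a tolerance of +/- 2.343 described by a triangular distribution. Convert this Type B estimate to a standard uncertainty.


u_B = half_width / sqrt(6)
u_B = 2.343 / 2.4494897
u_B = 0.9565

0.9565


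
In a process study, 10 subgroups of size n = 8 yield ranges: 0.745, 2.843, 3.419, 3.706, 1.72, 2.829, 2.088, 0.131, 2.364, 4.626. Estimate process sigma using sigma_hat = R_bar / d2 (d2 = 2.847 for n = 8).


R_bar = (0.745 + 2.843 + 3.419 + 3.706 + 1.72 + 2.829 + 2.088 + 0.131 + 2.364 + 4.626) / 10
R_bar = 24.471 / 10 = 2.4471
sigma_hat = R_bar / d2 = 2.4471 / 2.847 = 0.8595

0.8595


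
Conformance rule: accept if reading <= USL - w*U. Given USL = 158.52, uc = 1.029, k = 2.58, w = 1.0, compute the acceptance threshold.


U = k * uc = 2.58 * 1.029 = 2.65482
guard band g = w * U = 1.0 * 2.65482 = 2.65482
AL = USL - g = 158.52 - 2.65482
AL = 155.8652

155.8652


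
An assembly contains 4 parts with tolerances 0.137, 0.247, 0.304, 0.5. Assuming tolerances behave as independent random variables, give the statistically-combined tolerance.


RSS = sqrt(0.137^2 + 0.247^2 + 0.304^2 + 0.5^2)
= sqrt(0.422194)
= 0.6498

0.6498


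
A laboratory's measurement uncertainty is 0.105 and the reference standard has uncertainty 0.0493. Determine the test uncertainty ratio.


TUR = u_lab / u_ref
= 0.105 / 0.0493
= 2.1298

2.1298


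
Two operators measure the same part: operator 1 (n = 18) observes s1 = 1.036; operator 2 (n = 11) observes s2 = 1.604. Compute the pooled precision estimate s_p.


s_p = sqrt(((n1-1)*s1^2 + (n2-1)*s2^2) / (n1+n2-2))
numerator = (18-1)*1.036^2 + (11-1)*1.604^2 = 18.246032 + 25.72816 = 43.974192
denominator = 18 + 11 - 2 = 27
s_p^2 = 43.974192 / 27 = 1.6286738
s_p = sqrt(1.6286738) = 1.2762

1.2762


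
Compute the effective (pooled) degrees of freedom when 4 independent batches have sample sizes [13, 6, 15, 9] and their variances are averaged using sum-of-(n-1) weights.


nu = sum_i (n_i - 1)
nu = ((13 - 1) + (6 - 1) + (15 - 1) + (9 - 1))
nu = 12 + 5 + 14 + 8
nu = 39

39


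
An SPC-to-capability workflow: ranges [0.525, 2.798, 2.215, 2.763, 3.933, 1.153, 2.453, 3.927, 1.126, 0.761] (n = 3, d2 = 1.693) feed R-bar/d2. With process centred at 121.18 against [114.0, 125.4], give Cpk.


R_bar = (0.525 + 2.798 + 2.215 + 2.763 + 3.933 + 1.153 + 2.453 + 3.927 + 1.126 + 0.761) / 10 = 2.1654
sigma = R_bar / d2 = 2.1654 / 1.693 = 1.2790313
Cp = (USL - LSL)/(6*sigma) = (125.4 - 114.0)/(6*1.2790313) = 1.4855
Cpu = (125.4 - 121.18)/(3*1.2790313) = 1.0998
Cpl = (121.18 - 114.0)/(3*1.2790313) = 1.8712
Cpk = min(Cpu, Cpl) = 1.0998

1.0998


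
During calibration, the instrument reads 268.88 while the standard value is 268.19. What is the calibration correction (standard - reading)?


Correction = standard - reading
= 268.19 - 268.88
= -0.6900

-0.6900


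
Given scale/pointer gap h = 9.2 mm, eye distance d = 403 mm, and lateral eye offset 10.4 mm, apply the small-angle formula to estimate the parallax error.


error = h * offset / d
= 9.2 * 10.4 / 403
= 0.2374

0.2374


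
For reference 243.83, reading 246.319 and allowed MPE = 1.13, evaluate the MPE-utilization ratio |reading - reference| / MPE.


e = indication - reference = 246.319 - 243.83 = 2.4890
|e| = 2.4890
ratio = |e| / MPE = 2.4890 / 1.13
ratio = 2.2027

2.2027


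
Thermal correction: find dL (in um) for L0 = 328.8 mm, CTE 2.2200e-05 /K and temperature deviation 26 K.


dL = L * alpha * dT
= 328.8 * 2.2200e-05 * 26
= 0.1897834 mm
dL_um = 0.1897834 * 1000 = 189.7834 um

189.7834


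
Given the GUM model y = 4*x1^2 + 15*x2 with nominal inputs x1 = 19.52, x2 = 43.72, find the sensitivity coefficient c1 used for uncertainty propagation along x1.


y = 4*x1^2 + 15*x2
dy/dx1 = 2*4*x1
Evaluate at x1 = 19.52: c1 = 8 * 19.52
c1 = 156.1600

156.1600


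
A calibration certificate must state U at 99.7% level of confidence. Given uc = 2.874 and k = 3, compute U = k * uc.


U = k * uc
U = 3 * 2.874
U = 8.6220

8.6220


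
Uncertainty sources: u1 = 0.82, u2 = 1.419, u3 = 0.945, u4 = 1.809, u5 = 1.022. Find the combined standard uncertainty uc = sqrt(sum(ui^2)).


uc = sqrt(0.82^2 + 1.419^2 + 0.945^2 + 1.809^2 + 1.022^2)
uc = sqrt(7.895951)
uc = 2.8100

2.8100


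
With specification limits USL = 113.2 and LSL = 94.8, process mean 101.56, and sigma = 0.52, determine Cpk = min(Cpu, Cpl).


Cpu = (USL - mean) / (3*sigma) = (113.2 - 101.56) / (3*0.52) = 7.4615
Cpl = (mean - LSL) / (3*sigma) = (101.56 - 94.8) / (3*0.52) = 4.3333
Cpk = min(Cpu, Cpl) = 4.3333

4.3333


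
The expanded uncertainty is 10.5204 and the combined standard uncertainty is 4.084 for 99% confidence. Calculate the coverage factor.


k = U / uc
k = 10.5204 / 4.084
k = 2.576

2.576


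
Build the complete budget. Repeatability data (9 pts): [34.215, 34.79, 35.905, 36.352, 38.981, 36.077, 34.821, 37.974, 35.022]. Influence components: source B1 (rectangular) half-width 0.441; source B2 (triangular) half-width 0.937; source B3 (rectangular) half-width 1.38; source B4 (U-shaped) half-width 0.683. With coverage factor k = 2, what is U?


mean = (34.215 + 34.79 + 35.905 + 36.352 + 38.981 + 36.077 + 34.821 + 37.974 + 35.022) / 9 = 36.01522222
s = sqrt(sum((x - mean)^2)/(n-1)) = 1.5778411
u_A = s / sqrt(n) = 1.5778411 / sqrt(9) = 0.52594703
u_B1 = 0.441 / sqrt(3) = 0.25461147
u_B2 = 0.937 / sqrt(6) = 0.38252865
u_B3 = 1.38 / sqrt(3) = 0.79674337
u_B4 = 0.683 / sqrt(2) = 0.48295393
uc = sqrt(0.52594703^2 + 0.25461147^2 + 0.38252865^2 + 0.79674337^2 + 0.48295393^2) = 1.1643968
U = k * uc = 2 * 1.1643968
U = 2.3288

2.3288


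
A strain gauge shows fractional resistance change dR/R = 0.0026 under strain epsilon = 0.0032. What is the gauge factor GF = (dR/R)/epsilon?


GF = (dR/R) / epsilon
= 0.0026 / 0.0032
= 0.8125

0.8125


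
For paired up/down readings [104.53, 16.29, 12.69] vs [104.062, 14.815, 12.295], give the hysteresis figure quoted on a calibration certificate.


|104.53 - 104.062| = 0.4680
|16.29 - 14.815| = 1.4750
|12.69 - 12.295| = 0.3950
hysteresis = max(diffs) = 1.4750

1.4750


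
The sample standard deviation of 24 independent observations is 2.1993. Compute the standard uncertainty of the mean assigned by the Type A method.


u_A = s / sqrt(n)
u_A = 2.1993 / sqrt(24)
u_A = 2.1993 / 4.8989795
u_A = 0.4489

0.4489


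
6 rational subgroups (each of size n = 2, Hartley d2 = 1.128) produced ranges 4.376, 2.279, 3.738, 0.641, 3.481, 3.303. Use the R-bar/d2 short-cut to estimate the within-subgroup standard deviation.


R_bar = (4.376 + 2.279 + 3.738 + 0.641 + 3.481 + 3.303) / 6
R_bar = 17.818 / 6 = 2.9696667
sigma_hat = R_bar / d2 = 2.9696667 / 1.128 = 2.6327

2.6327


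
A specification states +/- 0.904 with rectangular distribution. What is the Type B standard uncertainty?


u_B = half_width / sqrt(3)
u_B = 0.904 / 1.7320508
u_B = 0.5219

0.5219


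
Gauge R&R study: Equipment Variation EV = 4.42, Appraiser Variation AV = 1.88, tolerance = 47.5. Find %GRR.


GRR = sqrt(EV^2 + AV^2) = sqrt(4.42^2 + 1.88^2) = 4.8032073
%GRR = GRR / tol * 100 = 4.8032073 / 47.5 * 100
%GRR = 10.1120

10.1120


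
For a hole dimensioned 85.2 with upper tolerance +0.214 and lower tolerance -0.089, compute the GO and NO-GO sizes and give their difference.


GO = nominal - lower_tol (smallest hole = maximum material condition)
GO = 85.2 - 0.089 = 85.111
NO-GO = nominal + upper_tol (largest hole = least material condition)
NO-GO = 85.2 + 0.214 = 85.414
spread = NO-GO - GO = 85.414 - 85.111 = 0.3030

0.3030


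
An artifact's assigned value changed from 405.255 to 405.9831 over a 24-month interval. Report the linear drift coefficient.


rate = (v2 - v1) / months
= (405.9831 - 405.255) / 24
= 0.7281 / 24
= 0.0303

0.0303


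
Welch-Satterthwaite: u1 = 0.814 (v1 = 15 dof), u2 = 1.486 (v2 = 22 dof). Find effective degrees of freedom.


uc = sqrt(u1^2 + u2^2) = sqrt(0.814^2 + 1.486^2) = 1.6943412
v_eff = uc^4 / (u1^4/v1 + u2^4/v2)
= 1.6943412^4 / (0.814^4/15 + 1.486^4/22)
= 8.2414473 / 0.25091115
v_eff = 32.8461

32.8461


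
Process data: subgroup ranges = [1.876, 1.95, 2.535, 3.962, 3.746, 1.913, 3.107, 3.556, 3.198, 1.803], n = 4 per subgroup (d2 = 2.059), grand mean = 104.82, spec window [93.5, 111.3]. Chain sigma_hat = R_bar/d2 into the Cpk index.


R_bar = (1.876 + 1.95 + 2.535 + 3.962 + 3.746 + 1.913 + 3.107 + 3.556 + 3.198 + 1.803) / 10 = 2.7646
sigma = R_bar / d2 = 2.7646 / 2.059 = 1.3426906
Cp = (USL - LSL)/(6*sigma) = (111.3 - 93.5)/(6*1.3426906) = 2.2095
Cpu = (111.3 - 104.82)/(3*1.3426906) = 1.6087
Cpl = (104.82 - 93.5)/(3*1.3426906) = 2.8103
Cpk = min(Cpu, Cpl) = 1.6087

1.6087


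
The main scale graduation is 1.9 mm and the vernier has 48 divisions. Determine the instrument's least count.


LC = MSD / n_div
= 1.9 / 48
= 0.0396

0.0396


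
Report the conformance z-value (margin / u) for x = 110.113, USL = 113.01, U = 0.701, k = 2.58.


u = U / k = 0.701 / 2.58 = 0.27170543
margin = |USL - x| = |113.01 - 110.113| = 2.897
z = margin / u = 2.897 / 0.27170543
z = 10.6623

10.6623


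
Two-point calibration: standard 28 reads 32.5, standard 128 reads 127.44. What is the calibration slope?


slope = (y2 - y1) / (x2 - x1)
= (127.44 - 32.5) / (128 - 28)
= 94.9400 / 100
= 0.9494

0.9494


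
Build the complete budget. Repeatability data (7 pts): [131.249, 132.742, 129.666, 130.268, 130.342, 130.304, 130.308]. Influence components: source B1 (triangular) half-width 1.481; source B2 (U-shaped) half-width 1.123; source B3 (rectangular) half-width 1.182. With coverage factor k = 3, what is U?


mean = (131.249 + 132.742 + 129.666 + 130.268 + 130.342 + 130.304 + 130.308) / 7 = 130.697
s = sqrt(sum((x - mean)^2)/(n-1)) = 1.0137
u_A = s / sqrt(n) = 1.0137 / sqrt(7) = 0.38314259
u_B1 = 1.481 / sqrt(6) = 0.60461572
u_B2 = 1.123 / sqrt(2) = 0.79408092
u_B3 = 1.182 / sqrt(3) = 0.68242802
uc = sqrt(0.38314259^2 + 0.60461572^2 + 0.79408092^2 + 0.68242802^2) = 1.2683181
U = k * uc = 3 * 1.2683181
U = 3.8050

3.8050


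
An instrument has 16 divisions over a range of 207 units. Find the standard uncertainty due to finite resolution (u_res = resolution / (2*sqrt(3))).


resolution = range / divisions
resolution = 207 / 16 = 12.9375
u_res = resolution / (2*sqrt(3))
u_res = 12.9375 / 3.4641016
u_res = 3.7347

3.7347


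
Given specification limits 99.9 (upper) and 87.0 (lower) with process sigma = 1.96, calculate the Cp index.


Cp = (USL - LSL) / (6 * sigma)
= (99.9 - 87.0) / (6 * 1.96)
= 12.9000 / 11.7600
= 1.0969

1.0969


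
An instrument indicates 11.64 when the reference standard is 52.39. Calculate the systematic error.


Systematic error = measured - true
= 11.64 - 52.39
= -40.7500

-40.7500


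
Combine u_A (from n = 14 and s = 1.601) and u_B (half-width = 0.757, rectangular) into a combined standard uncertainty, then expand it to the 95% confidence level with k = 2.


u_A = s / sqrt(n) = 1.601 / sqrt(14) = 0.42788525
u_B = half_width / sqrt(3) = 0.757 / sqrt(3) = 0.43705415
uc = sqrt(u_A^2 + u_B^2) = sqrt(0.42788525^2 + 0.43705415^2) = 0.61163888
U = k * uc = 2 * 0.61163888
U = 1.2233

1.2233


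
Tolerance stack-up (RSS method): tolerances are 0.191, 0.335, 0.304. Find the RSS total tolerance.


RSS = sqrt(0.191^2 + 0.335^2 + 0.304^2)
= sqrt(0.241122)
= 0.4910

0.4910


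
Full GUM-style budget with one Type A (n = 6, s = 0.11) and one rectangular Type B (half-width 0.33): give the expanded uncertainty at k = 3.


u_A = s / sqrt(n) = 0.11 / sqrt(6) = 0.044907312
u_B = half_width / sqrt(3) = 0.33 / sqrt(3) = 0.19052559
uc = sqrt(u_A^2 + u_B^2) = sqrt(0.044907312^2 + 0.19052559^2) = 0.19574644
U = k * uc = 3 * 0.19574644
U = 0.5872

0.5872


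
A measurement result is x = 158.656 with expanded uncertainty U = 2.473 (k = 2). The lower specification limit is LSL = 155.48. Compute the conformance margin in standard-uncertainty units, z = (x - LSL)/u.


u = U / k = 2.473 / 2 = 1.2365
margin = |LSL - x| = |155.48 - 158.656| = 3.176
z = margin / u = 3.176 / 1.2365
z = 2.5685

2.5685


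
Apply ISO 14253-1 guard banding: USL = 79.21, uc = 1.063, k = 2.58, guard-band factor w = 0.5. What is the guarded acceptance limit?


U = k * uc = 2.58 * 1.063 = 2.74254
guard band g = w * U = 0.5 * 2.74254 = 1.37127
AL = USL - g = 79.21 - 1.37127
AL = 77.8387

77.8387


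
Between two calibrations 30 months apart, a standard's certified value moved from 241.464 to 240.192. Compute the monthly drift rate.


rate = (v2 - v1) / months
= (240.192 - 241.464) / 30
= -1.2720 / 30
= -0.0424

-0.0424


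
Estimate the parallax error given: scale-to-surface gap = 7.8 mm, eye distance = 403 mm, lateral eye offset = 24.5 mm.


error = h * offset / d
= 7.8 * 24.5 / 403
= 0.4742

0.4742


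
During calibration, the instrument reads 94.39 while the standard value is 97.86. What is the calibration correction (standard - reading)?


Correction = standard - reading
= 97.86 - 94.39
= 3.4700

3.4700


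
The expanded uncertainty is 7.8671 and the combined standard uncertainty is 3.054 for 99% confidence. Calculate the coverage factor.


k = U / uc
k = 7.8671 / 3.054
k = 2.576

2.576


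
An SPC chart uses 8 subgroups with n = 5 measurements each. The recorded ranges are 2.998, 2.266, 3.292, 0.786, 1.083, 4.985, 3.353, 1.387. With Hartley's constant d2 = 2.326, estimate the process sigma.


R_bar = (2.998 + 2.266 + 3.292 + 0.786 + 1.083 + 4.985 + 3.353 + 1.387) / 8
R_bar = 20.15 / 8 = 2.51875
sigma_hat = R_bar / d2 = 2.51875 / 2.326 = 1.0829

1.0829


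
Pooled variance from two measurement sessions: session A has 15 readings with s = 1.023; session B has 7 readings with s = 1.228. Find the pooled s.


s_p = sqrt(((n1-1)*s1^2 + (n2-1)*s2^2) / (n1+n2-2))
numerator = (15-1)*1.023^2 + (7-1)*1.228^2 = 14.651406 + 9.047904 = 23.69931
denominator = 15 + 7 - 2 = 20
s_p^2 = 23.69931 / 20 = 1.1849655
s_p = sqrt(1.1849655) = 1.0886

1.0886


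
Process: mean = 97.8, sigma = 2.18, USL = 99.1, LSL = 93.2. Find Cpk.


Cpu = (USL - mean) / (3*sigma) = (99.1 - 97.8) / (3*2.18) = 0.1988
Cpl = (mean - LSL) / (3*sigma) = (97.8 - 93.2) / (3*2.18) = 0.7034
Cpk = min(Cpu, Cpl) = 0.1988

0.1988


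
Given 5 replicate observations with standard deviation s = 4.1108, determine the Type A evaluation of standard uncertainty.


u_A = s / sqrt(n)
u_A = 4.1108 / sqrt(5)
u_A = 4.1108 / 2.236068
u_A = 1.8384

1.8384


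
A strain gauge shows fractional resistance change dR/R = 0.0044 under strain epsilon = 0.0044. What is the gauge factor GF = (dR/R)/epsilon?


GF = (dR/R) / epsilon
= 0.0044 / 0.0044
= 1.0000

1.0000


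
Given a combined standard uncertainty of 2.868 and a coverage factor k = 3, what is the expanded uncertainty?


U = k * uc
U = 3 * 2.868
U = 8.6040

8.6040


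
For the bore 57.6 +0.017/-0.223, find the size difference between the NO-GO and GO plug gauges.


GO = nominal - lower_tol (smallest hole = maximum material condition)
GO = 57.6 - 0.223 = 57.377
NO-GO = nominal + upper_tol (largest hole = least material condition)
NO-GO = 57.6 + 0.017 = 57.617
spread = NO-GO - GO = 57.617 - 57.377 = 0.2400

0.2400


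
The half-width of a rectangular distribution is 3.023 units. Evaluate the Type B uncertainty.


u_B = half_width / sqrt(3)
u_B = 3.023 / 1.7320508
u_B = 1.7453

1.7453


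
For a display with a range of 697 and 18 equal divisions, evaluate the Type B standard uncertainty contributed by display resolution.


resolution = range / divisions
resolution = 697 / 18 = 38.722222
u_res = resolution / (2*sqrt(3))
u_res = 38.722222 / 3.4641016
u_res = 11.1781

11.1781


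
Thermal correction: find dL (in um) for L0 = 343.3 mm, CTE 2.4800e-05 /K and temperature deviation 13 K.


dL = L * alpha * dT
= 343.3 * 2.4800e-05 * 13
= 0.1106799 mm
dL_um = 0.1106799 * 1000 = 110.6799 um

110.6799


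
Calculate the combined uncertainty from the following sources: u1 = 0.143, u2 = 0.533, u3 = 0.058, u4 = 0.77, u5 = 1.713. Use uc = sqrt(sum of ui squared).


uc = sqrt(0.143^2 + 0.533^2 + 0.058^2 + 0.77^2 + 1.713^2)
uc = sqrt(3.835171)
uc = 1.9584

1.9584


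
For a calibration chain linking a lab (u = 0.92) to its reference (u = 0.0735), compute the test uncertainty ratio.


TUR = u_lab / u_ref
= 0.92 / 0.0735
= 12.5170

12.5170


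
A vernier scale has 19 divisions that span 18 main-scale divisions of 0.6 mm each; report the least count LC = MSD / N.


LC = MSD / n_div
= 0.6 / 19
= 0.0316

0.0316


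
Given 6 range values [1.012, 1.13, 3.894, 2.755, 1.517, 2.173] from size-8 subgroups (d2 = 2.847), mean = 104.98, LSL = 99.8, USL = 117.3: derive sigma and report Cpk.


R_bar = (1.012 + 1.13 + 3.894 + 2.755 + 1.517 + 2.173) / 6 = 2.0801667
sigma = R_bar / d2 = 2.0801667 / 2.847 = 0.73065216
Cp = (USL - LSL)/(6*sigma) = (117.3 - 99.8)/(6*0.73065216) = 3.9919
Cpu = (117.3 - 104.98)/(3*0.73065216) = 5.6205
Cpl = (104.98 - 99.8)/(3*0.73065216) = 2.3632
Cpk = min(Cpu, Cpl) = 2.3632

2.3632


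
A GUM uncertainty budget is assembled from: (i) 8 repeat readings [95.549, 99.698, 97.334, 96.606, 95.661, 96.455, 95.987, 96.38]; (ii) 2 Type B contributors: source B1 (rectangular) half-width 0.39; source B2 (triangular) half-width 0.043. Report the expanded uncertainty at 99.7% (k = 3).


mean = (95.549 + 99.698 + 97.334 + 96.606 + 95.661 + 96.455 + 95.987 + 96.38) / 8 = 96.70875
s = sqrt(sum((x - mean)^2)/(n-1)) = 1.3348782
u_A = s / sqrt(n) = 1.3348782 / sqrt(8) = 0.47195071
u_B1 = 0.39 / sqrt(3) = 0.2251666
u_B2 = 0.043 / sqrt(6) = 0.017554676
uc = sqrt(0.47195071^2 + 0.2251666^2 + 0.017554676^2) = 0.52320707
U = k * uc = 3 * 0.52320707
U = 1.5696

1.5696


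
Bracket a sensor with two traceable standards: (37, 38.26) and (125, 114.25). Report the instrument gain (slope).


slope = (y2 - y1) / (x2 - x1)
= (114.25 - 38.26) / (125 - 37)
= 75.9900 / 88
= 0.8635

0.8635


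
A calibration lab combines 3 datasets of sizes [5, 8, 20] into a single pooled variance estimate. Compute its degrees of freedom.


nu = sum_i (n_i - 1)
nu = ((5 - 1) + (8 - 1) + (20 - 1))
nu = 4 + 7 + 19
nu = 30

30


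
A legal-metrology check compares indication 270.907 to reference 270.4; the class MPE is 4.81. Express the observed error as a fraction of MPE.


e = indication - reference = 270.907 - 270.4 = 0.5070
|e| = 0.5070
ratio = |e| / MPE = 0.5070 / 4.81
ratio = 0.1054

0.1054


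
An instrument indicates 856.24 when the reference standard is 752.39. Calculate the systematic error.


Systematic error = measured - true
= 856.24 - 752.39
= 103.8500

103.8500


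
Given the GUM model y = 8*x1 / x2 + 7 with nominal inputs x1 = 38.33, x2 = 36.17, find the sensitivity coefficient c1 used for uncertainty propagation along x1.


y = 8*x1 / x2 + 7
dy/dx1 = 8/x2
Evaluate at x2 = 36.17: c1 = 8 / 36.17
c1 = 0.2212

0.2212


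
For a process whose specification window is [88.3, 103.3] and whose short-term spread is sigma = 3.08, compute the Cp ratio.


Cp = (USL - LSL) / (6 * sigma)
= (103.3 - 88.3) / (6 * 3.08)
= 15.0000 / 18.4800
= 0.8117

0.8117


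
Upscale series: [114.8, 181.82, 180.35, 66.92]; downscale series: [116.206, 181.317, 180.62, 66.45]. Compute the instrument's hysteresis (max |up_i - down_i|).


|114.8 - 116.206| = 1.4060
|181.82 - 181.317| = 0.5030
|180.35 - 180.62| = 0.2700
|66.92 - 66.45| = 0.4700
hysteresis = max(diffs) = 1.4060

1.4060


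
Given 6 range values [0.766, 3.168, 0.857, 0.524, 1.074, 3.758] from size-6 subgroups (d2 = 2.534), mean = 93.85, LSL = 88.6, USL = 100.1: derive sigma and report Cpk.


R_bar = (0.766 + 3.168 + 0.857 + 0.524 + 1.074 + 3.758) / 6 = 1.6911667
sigma = R_bar / d2 = 1.6911667 / 2.534 = 0.66739017
Cp = (USL - LSL)/(6*sigma) = (100.1 - 88.6)/(6*0.66739017) = 2.8719
Cpu = (100.1 - 93.85)/(3*0.66739017) = 3.1216
Cpl = (93.85 - 88.6)/(3*0.66739017) = 2.6222
Cpk = min(Cpu, Cpl) = 2.6222

2.6222


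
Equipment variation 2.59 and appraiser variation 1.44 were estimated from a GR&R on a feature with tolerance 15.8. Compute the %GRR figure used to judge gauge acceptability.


GRR = sqrt(EV^2 + AV^2) = sqrt(2.59^2 + 1.44^2) = 2.9633933
%GRR = GRR / tol * 100 = 2.9633933 / 15.8 * 100
%GRR = 18.7557

18.7557


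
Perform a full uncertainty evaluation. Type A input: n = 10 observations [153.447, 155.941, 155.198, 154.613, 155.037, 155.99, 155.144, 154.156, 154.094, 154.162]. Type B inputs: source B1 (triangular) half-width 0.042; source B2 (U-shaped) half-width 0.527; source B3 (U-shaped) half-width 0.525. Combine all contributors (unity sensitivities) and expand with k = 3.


mean = (153.447 + 155.941 + 155.198 + 154.613 + 155.037 + 155.99 + 155.144 + 154.156 + 154.094 + 154.162) / 10 = 154.7782
s = sqrt(sum((x - mean)^2)/(n-1)) = 0.8321279
u_A = s / sqrt(n) = 0.8321279 / sqrt(10) = 0.26314195
u_B1 = 0.042 / sqrt(6) = 0.017146428
u_B2 = 0.527 / sqrt(2) = 0.37264527
u_B3 = 0.525 / sqrt(2) = 0.37123106
uc = sqrt(0.26314195^2 + 0.017146428^2 + 0.37264527^2 + 0.37123106^2) = 0.5884001
U = k * uc = 3 * 0.5884001
U = 1.7652

1.7652


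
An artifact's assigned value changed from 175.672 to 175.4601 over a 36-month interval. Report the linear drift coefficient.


rate = (v2 - v1) / months
= (175.4601 - 175.672) / 36
= -0.2119 / 36
= -0.0059

-0.0059


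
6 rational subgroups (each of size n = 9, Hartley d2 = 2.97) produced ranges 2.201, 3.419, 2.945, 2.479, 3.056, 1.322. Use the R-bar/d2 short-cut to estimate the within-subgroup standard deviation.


R_bar = (2.201 + 3.419 + 2.945 + 2.479 + 3.056 + 1.322) / 6
R_bar = 15.422 / 6 = 2.5703333
sigma_hat = R_bar / d2 = 2.5703333 / 2.97 = 0.8654

0.8654


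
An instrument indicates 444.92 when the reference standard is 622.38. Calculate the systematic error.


Systematic error = measured - true
= 444.92 - 622.38
= -177.4600

-177.4600


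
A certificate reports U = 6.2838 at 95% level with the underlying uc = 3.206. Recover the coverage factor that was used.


k = U / uc
k = 6.2838 / 3.206
k = 1.96

1.96


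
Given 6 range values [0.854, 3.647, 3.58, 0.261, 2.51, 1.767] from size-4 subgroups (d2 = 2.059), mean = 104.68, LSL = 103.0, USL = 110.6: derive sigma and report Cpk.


R_bar = (0.854 + 3.647 + 3.58 + 0.261 + 2.51 + 1.767) / 6 = 2.1031667
sigma = R_bar / d2 = 2.1031667 / 2.059 = 1.0214506
Cp = (USL - LSL)/(6*sigma) = (110.6 - 103.0)/(6*1.0214506) = 1.2401
Cpu = (110.6 - 104.68)/(3*1.0214506) = 1.9319
Cpl = (104.68 - 103.0)/(3*1.0214506) = 0.5482
Cpk = min(Cpu, Cpl) = 0.5482

0.5482


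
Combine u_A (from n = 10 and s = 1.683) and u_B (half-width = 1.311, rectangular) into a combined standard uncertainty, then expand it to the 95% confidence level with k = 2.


u_A = s / sqrt(n) = 1.683 / sqrt(10) = 0.53221133
u_B = half_width / sqrt(3) = 1.311 / sqrt(3) = 0.7569062
uc = sqrt(u_A^2 + u_B^2) = sqrt(0.53221133^2 + 0.7569062^2) = 0.92528693
U = k * uc = 2 * 0.92528693
U = 1.8506

1.8506


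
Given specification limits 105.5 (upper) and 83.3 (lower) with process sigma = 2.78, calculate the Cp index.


Cp = (USL - LSL) / (6 * sigma)
= (105.5 - 83.3) / (6 * 2.78)
= 22.2000 / 16.6800
= 1.3309

1.3309


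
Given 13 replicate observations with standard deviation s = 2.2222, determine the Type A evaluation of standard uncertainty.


u_A = s / sqrt(n)
u_A = 2.2222 / sqrt(13)
u_A = 2.2222 / 3.6055513
u_A = 0.6163

0.6163


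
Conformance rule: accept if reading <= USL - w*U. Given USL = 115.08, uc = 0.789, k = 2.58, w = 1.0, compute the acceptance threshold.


U = k * uc = 2.58 * 0.789 = 2.03562
guard band g = w * U = 1.0 * 2.03562 = 2.03562
AL = USL - g = 115.08 - 2.03562
AL = 113.0444

113.0444


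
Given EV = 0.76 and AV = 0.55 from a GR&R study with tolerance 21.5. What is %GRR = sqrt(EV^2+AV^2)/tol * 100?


GRR = sqrt(EV^2 + AV^2) = sqrt(0.76^2 + 0.55^2) = 0.93813645
%GRR = GRR / tol * 100 = 0.93813645 / 21.5 * 100
%GRR = 4.3634

4.3634


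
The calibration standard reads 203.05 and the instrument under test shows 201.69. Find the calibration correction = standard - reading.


Correction = standard - reading
= 203.05 - 201.69
= 1.3600

1.3600


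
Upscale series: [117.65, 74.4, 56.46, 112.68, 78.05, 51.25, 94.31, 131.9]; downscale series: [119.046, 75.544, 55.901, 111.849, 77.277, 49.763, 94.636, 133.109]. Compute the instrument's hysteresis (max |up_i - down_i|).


|117.65 - 119.046| = 1.3960
|74.4 - 75.544| = 1.1440
|56.46 - 55.901| = 0.5590
|112.68 - 111.849| = 0.8310
|78.05 - 77.277| = 0.7730
|51.25 - 49.763| = 1.4870
|94.31 - 94.636| = 0.3260
|131.9 - 133.109| = 1.2090
hysteresis = max(diffs) = 1.4870

1.4870


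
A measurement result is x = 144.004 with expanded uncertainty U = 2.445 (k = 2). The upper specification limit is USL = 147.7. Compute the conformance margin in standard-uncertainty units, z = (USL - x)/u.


u = U / k = 2.445 / 2 = 1.2225
margin = |USL - x| = |147.7 - 144.004| = 3.696
z = margin / u = 3.696 / 1.2225
z = 3.0233

3.0233


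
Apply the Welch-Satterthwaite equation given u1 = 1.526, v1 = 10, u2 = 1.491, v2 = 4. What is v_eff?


uc = sqrt(u1^2 + u2^2) = sqrt(1.526^2 + 1.491^2) = 2.1334847
v_eff = uc^4 / (u1^4/v1 + u2^4/v2)
= 2.1334847^4 / (1.526^4/10 + 1.491^4/4)
= 20.718491 / 1.7777955
v_eff = 11.6540

11.6540


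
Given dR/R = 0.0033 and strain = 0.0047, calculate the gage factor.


GF = (dR/R) / epsilon
= 0.0033 / 0.0047
= 0.7021

0.7021


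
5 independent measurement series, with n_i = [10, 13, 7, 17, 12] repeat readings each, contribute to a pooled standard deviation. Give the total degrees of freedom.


nu = sum_i (n_i - 1)
nu = ((10 - 1) + (13 - 1) + (7 - 1) + (17 - 1) + (12 - 1))
nu = 9 + 12 + 6 + 16 + 11
nu = 54

54


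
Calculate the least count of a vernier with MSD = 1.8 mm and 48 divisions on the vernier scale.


LC = MSD / n_div
= 1.8 / 48
= 0.0375

0.0375


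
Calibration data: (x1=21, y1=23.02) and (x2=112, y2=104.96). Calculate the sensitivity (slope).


slope = (y2 - y1) / (x2 - x1)
= (104.96 - 23.02) / (112 - 21)
= 81.9400 / 91
= 0.9004

0.9004


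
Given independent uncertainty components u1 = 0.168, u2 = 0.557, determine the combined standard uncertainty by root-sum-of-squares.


uc = sqrt(0.168^2 + 0.557^2)
uc = sqrt(0.338473)
uc = 0.5818

0.5818


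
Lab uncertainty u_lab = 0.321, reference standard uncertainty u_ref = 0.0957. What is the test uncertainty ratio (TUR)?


TUR = u_lab / u_ref
= 0.321 / 0.0957
= 3.3542

3.3542


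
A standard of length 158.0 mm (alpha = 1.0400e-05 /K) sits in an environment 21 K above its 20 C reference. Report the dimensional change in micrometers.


dL = L * alpha * dT
= 158.0 * 1.0400e-05 * 21
= 0.0345072 mm
dL_um = 0.0345072 * 1000 = 34.5072 um

34.5072


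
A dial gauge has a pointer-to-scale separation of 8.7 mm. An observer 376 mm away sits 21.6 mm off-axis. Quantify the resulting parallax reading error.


error = h * offset / d
= 8.7 * 21.6 / 376
= 0.4998

0.4998


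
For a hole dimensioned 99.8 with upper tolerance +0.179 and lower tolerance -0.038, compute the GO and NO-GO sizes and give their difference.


GO = nominal - lower_tol (smallest hole = maximum material condition)
GO = 99.8 - 0.038 = 99.762
NO-GO = nominal + upper_tol (largest hole = least material condition)
NO-GO = 99.8 + 0.179 = 99.979
spread = NO-GO - GO = 99.979 - 99.762 = 0.2170

0.2170


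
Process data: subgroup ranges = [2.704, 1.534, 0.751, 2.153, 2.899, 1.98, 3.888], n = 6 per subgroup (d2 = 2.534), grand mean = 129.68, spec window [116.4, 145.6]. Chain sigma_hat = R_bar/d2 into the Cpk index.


R_bar = (2.704 + 1.534 + 0.751 + 2.153 + 2.899 + 1.98 + 3.888) / 7 = 2.2727143
sigma = R_bar / d2 = 2.2727143 / 2.534 = 0.89688804
Cp = (USL - LSL)/(6*sigma) = (145.6 - 116.4)/(6*0.89688804) = 5.4262
Cpu = (145.6 - 129.68)/(3*0.89688804) = 5.9168
Cpl = (129.68 - 116.4)/(3*0.89688804) = 4.9356
Cpk = min(Cpu, Cpl) = 4.9356

4.9356


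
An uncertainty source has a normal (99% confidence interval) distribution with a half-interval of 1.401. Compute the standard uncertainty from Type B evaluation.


u_B = half_width / 2.576
u_B = 1.401 / 2.576
u_B = 0.5439

0.5439


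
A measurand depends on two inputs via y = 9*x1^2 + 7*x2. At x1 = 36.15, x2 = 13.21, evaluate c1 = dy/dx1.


y = 9*x1^2 + 7*x2
dy/dx1 = 2*9*x1
Evaluate at x1 = 36.15: c1 = 18 * 36.15
c1 = 650.7000

650.7000


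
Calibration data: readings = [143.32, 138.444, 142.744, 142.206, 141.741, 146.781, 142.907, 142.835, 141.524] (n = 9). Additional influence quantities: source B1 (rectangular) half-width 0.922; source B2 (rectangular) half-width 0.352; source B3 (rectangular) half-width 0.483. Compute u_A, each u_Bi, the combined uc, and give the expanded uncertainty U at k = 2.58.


mean = (143.32 + 138.444 + 142.744 + 142.206 + 141.741 + 146.781 + 142.907 + 142.835 + 141.524) / 9 = 142.5002222
s = sqrt(sum((x - mean)^2)/(n-1)) = 2.1622615
u_A = s / sqrt(n) = 2.1622615 / sqrt(9) = 0.72075383
u_B1 = 0.922 / sqrt(3) = 0.53231695
u_B2 = 0.352 / sqrt(3) = 0.20322729
u_B3 = 0.483 / sqrt(3) = 0.27886018
uc = sqrt(0.72075383^2 + 0.53231695^2 + 0.20322729^2 + 0.27886018^2) = 0.96016236
U = k * uc = 2.58 * 0.96016236
U = 2.4772

2.4772


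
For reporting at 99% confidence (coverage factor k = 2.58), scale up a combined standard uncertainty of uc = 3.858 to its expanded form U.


U = k * uc
U = 2.58 * 3.858
U = 9.9536

9.9536


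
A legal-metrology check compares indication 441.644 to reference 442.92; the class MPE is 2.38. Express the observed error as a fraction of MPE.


e = indication - reference = 441.644 - 442.92 = -1.2760
|e| = 1.2760
ratio = |e| / MPE = 1.2760 / 2.38
ratio = 0.5361

0.5361


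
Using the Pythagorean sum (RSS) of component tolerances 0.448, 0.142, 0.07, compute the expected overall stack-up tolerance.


RSS = sqrt(0.448^2 + 0.142^2 + 0.07^2)
= sqrt(0.225768)
= 0.4752

0.4752


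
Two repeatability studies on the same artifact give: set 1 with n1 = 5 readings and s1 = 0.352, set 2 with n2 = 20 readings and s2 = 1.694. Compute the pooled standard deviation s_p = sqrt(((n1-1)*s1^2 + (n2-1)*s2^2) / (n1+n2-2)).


s_p = sqrt(((n1-1)*s1^2 + (n2-1)*s2^2) / (n1+n2-2))
numerator = (5-1)*0.352^2 + (20-1)*1.694^2 = 0.495616 + 54.523084 = 55.0187
denominator = 5 + 20 - 2 = 23
s_p^2 = 55.0187 / 23 = 2.3921174
s_p = sqrt(2.3921174) = 1.5466

1.5466


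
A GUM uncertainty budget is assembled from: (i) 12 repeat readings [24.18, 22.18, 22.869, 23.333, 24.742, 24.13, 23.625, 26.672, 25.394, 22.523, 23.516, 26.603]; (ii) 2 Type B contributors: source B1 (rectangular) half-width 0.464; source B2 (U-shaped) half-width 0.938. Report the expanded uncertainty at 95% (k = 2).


mean = (24.18 + 22.18 + 22.869 + 23.333 + 24.742 + 24.13 + 23.625 + 26.672 + 25.394 + 22.523 + 23.516 + 26.603) / 12 = 24.14725
s = sqrt(sum((x - mean)^2)/(n-1)) = 1.4706511
u_A = s / sqrt(n) = 1.4706511 / sqrt(12) = 0.4245404
u_B1 = 0.464 / sqrt(3) = 0.26789052
u_B2 = 0.938 / sqrt(2) = 0.66326616
uc = sqrt(0.4245404^2 + 0.26789052^2 + 0.66326616^2) = 0.83181842
U = k * uc = 2 * 0.83181842
U = 1.6636

1.6636


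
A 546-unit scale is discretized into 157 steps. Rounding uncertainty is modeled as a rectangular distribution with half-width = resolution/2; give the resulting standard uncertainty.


resolution = range / divisions
resolution = 546 / 157 = 3.477707
u_res = resolution / (2*sqrt(3))
u_res = 3.477707 / 3.4641016
u_res = 1.0039

1.0039


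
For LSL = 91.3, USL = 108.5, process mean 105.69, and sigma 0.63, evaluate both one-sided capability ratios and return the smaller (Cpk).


Cpu = (USL - mean) / (3*sigma) = (108.5 - 105.69) / (3*0.63) = 1.4868
Cpl = (mean - LSL) / (3*sigma) = (105.69 - 91.3) / (3*0.63) = 7.6138
Cpk = min(Cpu, Cpl) = 1.4868

1.4868


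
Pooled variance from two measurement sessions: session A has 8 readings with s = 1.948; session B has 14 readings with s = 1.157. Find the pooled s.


s_p = sqrt(((n1-1)*s1^2 + (n2-1)*s2^2) / (n1+n2-2))
numerator = (8-1)*1.948^2 + (14-1)*1.157^2 = 26.562928 + 17.402437 = 43.965365
denominator = 8 + 14 - 2 = 20
s_p^2 = 43.965365 / 20 = 2.1982682
s_p = sqrt(2.1982682) = 1.4827

1.4827


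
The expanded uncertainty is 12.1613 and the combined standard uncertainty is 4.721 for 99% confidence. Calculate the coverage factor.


k = U / uc
k = 12.1613 / 4.721
k = 2.576

2.576


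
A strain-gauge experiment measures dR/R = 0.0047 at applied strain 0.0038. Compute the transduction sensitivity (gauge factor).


GF = (dR/R) / epsilon
= 0.0047 / 0.0038
= 1.2368

1.2368


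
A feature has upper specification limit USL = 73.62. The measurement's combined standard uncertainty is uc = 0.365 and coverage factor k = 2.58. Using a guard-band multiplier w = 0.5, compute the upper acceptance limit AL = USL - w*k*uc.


U = k * uc = 2.58 * 0.365 = 0.9417
guard band g = w * U = 0.5 * 0.9417 = 0.47085
AL = USL - g = 73.62 - 0.47085
AL = 73.1492

73.1492


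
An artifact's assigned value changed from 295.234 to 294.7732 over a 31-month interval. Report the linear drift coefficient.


rate = (v2 - v1) / months
= (294.7732 - 295.234) / 31
= -0.4608 / 31
= -0.0149

-0.0149


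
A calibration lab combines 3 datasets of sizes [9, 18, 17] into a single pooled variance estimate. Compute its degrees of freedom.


nu = sum_i (n_i - 1)
nu = ((9 - 1) + (18 - 1) + (17 - 1))
nu = 8 + 17 + 16
nu = 41

41
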